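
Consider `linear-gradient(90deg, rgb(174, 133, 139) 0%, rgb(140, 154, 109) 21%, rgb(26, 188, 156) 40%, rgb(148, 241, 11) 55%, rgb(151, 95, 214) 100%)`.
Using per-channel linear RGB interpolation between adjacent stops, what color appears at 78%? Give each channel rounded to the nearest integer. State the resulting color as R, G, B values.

(150, 166, 115)

78% lies between the 55% and 100% stops, so the local fraction is t = (78 − 55)/(100 − 55) = 23/45 ≈ 0.5111.
R = 148 + 0.5111 × (151 − 148) = 149.533 → 150
G = 241 + 0.5111 × (95 − 241) = 166.379 → 166
B = 11 + 0.5111 × (214 − 11) = 114.753 → 115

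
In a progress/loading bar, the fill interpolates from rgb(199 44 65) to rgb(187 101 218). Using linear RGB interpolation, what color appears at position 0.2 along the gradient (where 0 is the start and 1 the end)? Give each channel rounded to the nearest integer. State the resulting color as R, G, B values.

R = 199 + 0.2 × (187 − 199) = 199 + 0.2 × -12 = 196.6 → 197
G = 44 + 0.2 × (101 − 44) = 44 + 0.2 × 57 = 55.4 → 55
B = 65 + 0.2 × (218 − 65) = 65 + 0.2 × 153 = 95.6 → 96

(197, 55, 96)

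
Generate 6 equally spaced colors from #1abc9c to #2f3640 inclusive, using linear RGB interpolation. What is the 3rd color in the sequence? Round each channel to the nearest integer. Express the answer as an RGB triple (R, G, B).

(34, 134, 119)

With 6 swatches and endpoints inclusive, swatch 3 sits at t = (3 − 1)/(6 − 1) = 2/5 ≈ 0.4.
#1abc9c → (26, 188, 156); #2f3640 → (47, 54, 64).
R = 26 + 0.4 × (47 − 26) = 34.4 → 34
G = 188 + 0.4 × (54 − 188) = 134.4 → 134
B = 156 + 0.4 × (64 − 156) = 119.2 → 119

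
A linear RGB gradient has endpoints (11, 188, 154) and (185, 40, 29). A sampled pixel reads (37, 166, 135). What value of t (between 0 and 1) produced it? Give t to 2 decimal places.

0.15

Invert the lerp on the R channel (largest span, 174): t = (37 − 11) / (185 − 11) = 26/174 = 0.14943.
Check on G: (166 − 188)/(40 − 188) = 0.1486 ✓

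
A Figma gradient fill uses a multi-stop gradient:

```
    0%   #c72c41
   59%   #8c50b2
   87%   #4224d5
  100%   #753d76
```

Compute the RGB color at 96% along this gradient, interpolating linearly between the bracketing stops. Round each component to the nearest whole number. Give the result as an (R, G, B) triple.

96% lies between the 87% and 100% stops, so the local fraction is t = (96 − 87)/(100 − 87) = 9/13 ≈ 0.6923.
#4224d5 → (66, 36, 213); #753d76 → (117, 61, 118).
R = 66 + 0.6923 × (117 − 66) = 101.307 → 101
G = 36 + 0.6923 × (61 − 36) = 53.308 → 53
B = 213 + 0.6923 × (118 − 213) = 147.231 → 147

(101, 53, 147)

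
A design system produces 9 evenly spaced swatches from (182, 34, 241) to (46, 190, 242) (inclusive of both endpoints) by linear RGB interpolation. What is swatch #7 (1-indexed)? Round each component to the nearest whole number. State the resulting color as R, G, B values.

(80, 151, 242)

With 9 swatches and endpoints inclusive, swatch 7 sits at t = (7 − 1)/(9 − 1) = 6/8 ≈ 0.75.
R = 182 + 0.75 × (46 − 182) = 80 → 80
G = 34 + 0.75 × (190 − 34) = 151 → 151
B = 241 + 0.75 × (242 − 241) = 241.75 → 242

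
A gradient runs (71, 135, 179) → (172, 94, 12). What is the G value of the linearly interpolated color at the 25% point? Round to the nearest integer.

125

G = 135 + 0.25 × (94 − 135) = 124.75 → 125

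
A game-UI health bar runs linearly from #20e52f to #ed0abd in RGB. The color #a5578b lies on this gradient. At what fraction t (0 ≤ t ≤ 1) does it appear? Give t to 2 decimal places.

0.65

Invert the lerp on the G channel (largest span, 219): t = (87 − 229) / (10 − 229) = -142/-219 = 0.6484.
Check on R: (165 − 32)/(237 − 32) = 0.6488 ✓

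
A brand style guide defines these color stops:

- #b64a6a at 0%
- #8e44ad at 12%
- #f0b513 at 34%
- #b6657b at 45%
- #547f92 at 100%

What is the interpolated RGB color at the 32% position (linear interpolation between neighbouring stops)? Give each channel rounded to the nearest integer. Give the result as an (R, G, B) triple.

(231, 171, 33)

32% lies between the 12% and 34% stops, so the local fraction is t = (32 − 12)/(34 − 12) = 20/22 ≈ 0.9091.
#8e44ad → (142, 68, 173); #f0b513 → (240, 181, 19).
R = 142 + 0.9091 × (240 − 142) = 231.092 → 231
G = 68 + 0.9091 × (181 − 68) = 170.728 → 171
B = 173 + 0.9091 × (19 − 173) = 32.999 → 33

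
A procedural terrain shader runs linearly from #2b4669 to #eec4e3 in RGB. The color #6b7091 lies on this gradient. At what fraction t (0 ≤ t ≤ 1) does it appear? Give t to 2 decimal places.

0.33

Invert the lerp on the R channel (largest span, 195): t = (107 − 43) / (238 − 43) = 64/195 = 0.32821.
Check on G: (112 − 70)/(196 − 70) = 0.3333 ✓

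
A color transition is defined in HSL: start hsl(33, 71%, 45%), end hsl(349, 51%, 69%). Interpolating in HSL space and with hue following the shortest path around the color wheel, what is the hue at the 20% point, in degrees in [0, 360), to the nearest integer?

Hue: 349 − 33 = 316°, but |316| > 180 so the shorter arc goes the other way: Δh = 316 − 360 = -44°.
H = 33 + 0.2 × (-44) = 24.2 → 24°

24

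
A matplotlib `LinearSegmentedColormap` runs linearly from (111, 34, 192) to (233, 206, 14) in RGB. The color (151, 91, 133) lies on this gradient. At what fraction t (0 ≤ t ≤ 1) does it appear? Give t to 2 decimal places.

0.33

Invert the lerp on the B channel (largest span, 178): t = (133 − 192) / (14 − 192) = -59/-178 = 0.33146.
Check on R: (151 − 111)/(233 − 111) = 0.3279 ✓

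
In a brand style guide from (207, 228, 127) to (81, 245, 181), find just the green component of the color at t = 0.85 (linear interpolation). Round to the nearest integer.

G = 228 + 0.85 × (245 − 228) = 242.45 → 242

242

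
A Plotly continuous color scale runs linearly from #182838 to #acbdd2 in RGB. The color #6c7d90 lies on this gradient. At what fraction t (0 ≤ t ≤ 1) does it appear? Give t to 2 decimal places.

Invert the lerp on the B channel (largest span, 154): t = (144 − 56) / (210 − 56) = 88/154 = 0.57143.
Check on R: (108 − 24)/(172 − 24) = 0.5676 ✓

0.57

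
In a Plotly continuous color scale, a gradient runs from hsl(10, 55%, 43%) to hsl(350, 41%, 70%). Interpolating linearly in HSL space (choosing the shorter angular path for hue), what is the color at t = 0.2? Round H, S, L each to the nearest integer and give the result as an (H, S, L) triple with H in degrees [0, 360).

Hue: 350 − 10 = 340°, but |340| > 180 so the shorter arc goes the other way: Δh = 340 − 360 = -20°.
H = 10 + 0.2 × (-20) = 6 → 6°
S = 55 + 0.2 × (41 − 55) = 52.2 → 52%
L = 43 + 0.2 × (70 − 43) = 48.4 → 48%

(6, 52, 48)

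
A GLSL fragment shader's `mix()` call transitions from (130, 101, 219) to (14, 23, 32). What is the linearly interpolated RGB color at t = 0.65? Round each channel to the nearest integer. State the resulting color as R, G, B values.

(55, 50, 97)

R = 130 + 0.65 × (14 − 130) = 130 + 0.65 × -116 = 54.6 → 55
G = 101 + 0.65 × (23 − 101) = 101 + 0.65 × -78 = 50.3 → 50
B = 219 + 0.65 × (32 − 219) = 219 + 0.65 × -187 = 97.45 → 97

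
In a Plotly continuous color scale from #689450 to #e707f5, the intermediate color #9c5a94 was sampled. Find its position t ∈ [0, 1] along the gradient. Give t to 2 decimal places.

Invert the lerp on the B channel (largest span, 165): t = (148 − 80) / (245 − 80) = 68/165 = 0.41212.
Check on R: (156 − 104)/(231 − 104) = 0.4094 ✓

0.41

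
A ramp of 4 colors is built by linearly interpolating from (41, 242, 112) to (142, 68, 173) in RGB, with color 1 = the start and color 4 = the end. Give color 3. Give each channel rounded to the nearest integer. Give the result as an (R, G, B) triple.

With 4 swatches and endpoints inclusive, swatch 3 sits at t = (3 − 1)/(4 − 1) = 2/3 ≈ 0.6667.
R = 41 + 0.6667 × (142 − 41) = 108.337 → 108
G = 242 + 0.6667 × (68 − 242) = 125.994 → 126
B = 112 + 0.6667 × (173 − 112) = 152.669 → 153

(108, 126, 153)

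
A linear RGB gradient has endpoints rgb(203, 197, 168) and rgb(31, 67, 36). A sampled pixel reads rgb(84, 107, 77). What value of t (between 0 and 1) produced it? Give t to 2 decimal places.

Invert the lerp on the R channel (largest span, 172): t = (84 − 203) / (31 − 203) = -119/-172 = 0.69186.
Check on G: (107 − 197)/(67 − 197) = 0.6923 ✓

0.69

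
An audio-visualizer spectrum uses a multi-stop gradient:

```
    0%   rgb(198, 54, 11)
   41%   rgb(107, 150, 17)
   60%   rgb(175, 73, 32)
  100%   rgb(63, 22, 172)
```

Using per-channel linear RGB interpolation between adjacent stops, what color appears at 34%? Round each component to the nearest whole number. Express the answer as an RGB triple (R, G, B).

(123, 134, 16)

34% lies between the 0% and 41% stops, so the local fraction is t = (34 − 0)/(41 − 0) = 34/41 ≈ 0.8293.
R = 198 + 0.8293 × (107 − 198) = 122.534 → 123
G = 54 + 0.8293 × (150 − 54) = 133.613 → 134
B = 11 + 0.8293 × (17 − 11) = 15.976 → 16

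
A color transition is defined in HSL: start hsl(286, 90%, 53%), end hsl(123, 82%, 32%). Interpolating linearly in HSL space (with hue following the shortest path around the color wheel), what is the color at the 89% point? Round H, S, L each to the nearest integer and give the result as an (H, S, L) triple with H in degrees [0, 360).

(141, 83, 34)

Hue arc: Δh = 123 − 286 = -163° (|Δh| ≤ 180, already the shorter path).
H = 286 + 0.89 × (-163) = 140.93 → 141°
S = 90 + 0.89 × (82 − 90) = 82.88 → 83%
L = 53 + 0.89 × (32 − 53) = 34.31 → 34%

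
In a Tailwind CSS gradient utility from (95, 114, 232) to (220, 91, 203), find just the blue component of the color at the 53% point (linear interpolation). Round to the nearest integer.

217

B = 232 + 0.53 × (203 − 232) = 216.63 → 217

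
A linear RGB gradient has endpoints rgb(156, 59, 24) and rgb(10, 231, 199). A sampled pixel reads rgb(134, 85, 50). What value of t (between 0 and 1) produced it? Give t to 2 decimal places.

0.15

Invert the lerp on the B channel (largest span, 175): t = (50 − 24) / (199 − 24) = 26/175 = 0.14857.
Check on R: (134 − 156)/(10 − 156) = 0.1507 ✓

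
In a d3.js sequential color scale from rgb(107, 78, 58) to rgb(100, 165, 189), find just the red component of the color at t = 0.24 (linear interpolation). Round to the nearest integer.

R = 107 + 0.24 × (100 − 107) = 105.32 → 105

105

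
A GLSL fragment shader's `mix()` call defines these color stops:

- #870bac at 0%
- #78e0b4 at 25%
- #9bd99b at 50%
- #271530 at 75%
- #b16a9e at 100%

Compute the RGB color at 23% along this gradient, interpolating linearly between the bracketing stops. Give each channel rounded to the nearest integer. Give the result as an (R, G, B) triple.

23% lies between the 0% and 25% stops, so the local fraction is t = (23 − 0)/(25 − 0) = 23/25 ≈ 0.92.
#870bac → (135, 11, 172); #78e0b4 → (120, 224, 180).
R = 135 + 0.92 × (120 − 135) = 121.2 → 121
G = 11 + 0.92 × (224 − 11) = 206.96 → 207
B = 172 + 0.92 × (180 − 172) = 179.36 → 179

(121, 207, 179)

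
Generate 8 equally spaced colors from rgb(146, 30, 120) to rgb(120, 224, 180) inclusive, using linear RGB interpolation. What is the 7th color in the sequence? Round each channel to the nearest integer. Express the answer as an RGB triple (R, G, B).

With 8 swatches and endpoints inclusive, swatch 7 sits at t = (7 − 1)/(8 − 1) = 6/7 ≈ 0.8571.
R = 146 + 0.8571 × (120 − 146) = 123.715 → 124
G = 30 + 0.8571 × (224 − 30) = 196.277 → 196
B = 120 + 0.8571 × (180 − 120) = 171.426 → 171

(124, 196, 171)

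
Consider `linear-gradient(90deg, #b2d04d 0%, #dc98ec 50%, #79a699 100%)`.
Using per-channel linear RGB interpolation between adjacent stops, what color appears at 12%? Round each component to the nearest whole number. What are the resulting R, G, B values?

12% lies between the 0% and 50% stops, so the local fraction is t = (12 − 0)/(50 − 0) = 12/50 ≈ 0.24.
#b2d04d → (178, 208, 77); #dc98ec → (220, 152, 236).
R = 178 + 0.24 × (220 − 178) = 188.08 → 188
G = 208 + 0.24 × (152 − 208) = 194.56 → 195
B = 77 + 0.24 × (236 − 77) = 115.16 → 115

(188, 195, 115)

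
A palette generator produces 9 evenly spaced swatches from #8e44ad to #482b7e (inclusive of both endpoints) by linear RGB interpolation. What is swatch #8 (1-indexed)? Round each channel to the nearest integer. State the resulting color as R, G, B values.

With 9 swatches and endpoints inclusive, swatch 8 sits at t = (8 − 1)/(9 − 1) = 7/8 ≈ 0.875.
#8e44ad → (142, 68, 173); #482b7e → (72, 43, 126).
R = 142 + 0.875 × (72 − 142) = 80.75 → 81
G = 68 + 0.875 × (43 − 68) = 46.125 → 46
B = 173 + 0.875 × (126 − 173) = 131.875 → 132

(81, 46, 132)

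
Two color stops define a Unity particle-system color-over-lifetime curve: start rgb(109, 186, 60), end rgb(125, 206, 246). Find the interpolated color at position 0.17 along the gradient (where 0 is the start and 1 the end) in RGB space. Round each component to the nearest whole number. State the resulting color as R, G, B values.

R = 109 + 0.17 × (125 − 109) = 109 + 0.17 × 16 = 111.72 → 112
G = 186 + 0.17 × (206 − 186) = 186 + 0.17 × 20 = 189.4 → 189
B = 60 + 0.17 × (246 − 60) = 60 + 0.17 × 186 = 91.62 → 92

(112, 189, 92)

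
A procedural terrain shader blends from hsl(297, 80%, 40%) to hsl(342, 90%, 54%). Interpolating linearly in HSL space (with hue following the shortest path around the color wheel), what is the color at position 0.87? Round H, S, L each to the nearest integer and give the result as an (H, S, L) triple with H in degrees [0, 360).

(336, 89, 52)

Hue arc: Δh = 342 − 297 = 45° (|Δh| ≤ 180, already the shorter path).
H = 297 + 0.87 × (45) = 336.15 → 336°
S = 80 + 0.87 × (90 − 80) = 88.7 → 89%
L = 40 + 0.87 × (54 − 40) = 52.18 → 52%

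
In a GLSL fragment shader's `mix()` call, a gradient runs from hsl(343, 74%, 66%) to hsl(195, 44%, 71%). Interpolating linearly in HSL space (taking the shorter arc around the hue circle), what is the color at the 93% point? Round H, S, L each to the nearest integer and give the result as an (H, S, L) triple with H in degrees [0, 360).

(205, 46, 71)

Hue arc: Δh = 195 − 343 = -148° (|Δh| ≤ 180, already the shorter path).
H = 343 + 0.93 × (-148) = 205.36 → 205°
S = 74 + 0.93 × (44 − 74) = 46.1 → 46%
L = 66 + 0.93 × (71 − 66) = 70.65 → 71%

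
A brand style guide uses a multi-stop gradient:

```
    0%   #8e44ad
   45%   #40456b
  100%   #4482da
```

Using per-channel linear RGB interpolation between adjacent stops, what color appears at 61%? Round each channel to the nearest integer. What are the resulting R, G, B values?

(65, 87, 139)

61% lies between the 45% and 100% stops, so the local fraction is t = (61 − 45)/(100 − 45) = 16/55 ≈ 0.2909.
#40456b → (64, 69, 107); #4482da → (68, 130, 218).
R = 64 + 0.2909 × (68 − 64) = 65.164 → 65
G = 69 + 0.2909 × (130 − 69) = 86.745 → 87
B = 107 + 0.2909 × (218 − 107) = 139.29 → 139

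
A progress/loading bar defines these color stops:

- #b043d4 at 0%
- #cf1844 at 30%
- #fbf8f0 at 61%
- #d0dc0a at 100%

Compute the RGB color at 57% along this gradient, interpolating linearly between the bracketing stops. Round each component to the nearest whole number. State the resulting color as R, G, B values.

57% lies between the 30% and 61% stops, so the local fraction is t = (57 − 30)/(61 − 30) = 27/31 ≈ 0.871.
#cf1844 → (207, 24, 68); #fbf8f0 → (251, 248, 240).
R = 207 + 0.871 × (251 − 207) = 245.324 → 245
G = 24 + 0.871 × (248 − 24) = 219.104 → 219
B = 68 + 0.871 × (240 − 68) = 217.812 → 218

(245, 219, 218)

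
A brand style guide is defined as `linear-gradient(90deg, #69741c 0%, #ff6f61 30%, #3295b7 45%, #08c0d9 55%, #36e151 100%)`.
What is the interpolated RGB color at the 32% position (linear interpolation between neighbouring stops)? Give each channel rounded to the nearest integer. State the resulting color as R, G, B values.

32% lies between the 30% and 45% stops, so the local fraction is t = (32 − 30)/(45 − 30) = 2/15 ≈ 0.1333.
#ff6f61 → (255, 111, 97); #3295b7 → (50, 149, 183).
R = 255 + 0.1333 × (50 − 255) = 227.673 → 228
G = 111 + 0.1333 × (149 − 111) = 116.065 → 116
B = 97 + 0.1333 × (183 − 97) = 108.464 → 108

(228, 116, 108)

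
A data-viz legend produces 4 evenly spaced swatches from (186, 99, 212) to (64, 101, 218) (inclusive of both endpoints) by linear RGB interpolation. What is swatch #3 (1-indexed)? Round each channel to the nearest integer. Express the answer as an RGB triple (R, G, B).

With 4 swatches and endpoints inclusive, swatch 3 sits at t = (3 − 1)/(4 − 1) = 2/3 ≈ 0.6667.
R = 186 + 0.6667 × (64 − 186) = 104.663 → 105
G = 99 + 0.6667 × (101 − 99) = 100.333 → 100
B = 212 + 0.6667 × (218 − 212) = 216 → 216

(105, 100, 216)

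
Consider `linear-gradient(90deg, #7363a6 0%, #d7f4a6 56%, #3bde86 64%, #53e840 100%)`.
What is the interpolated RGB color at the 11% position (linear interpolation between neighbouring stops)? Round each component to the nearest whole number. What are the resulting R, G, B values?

11% lies between the 0% and 56% stops, so the local fraction is t = (11 − 0)/(56 − 0) = 11/56 ≈ 0.1964.
#7363a6 → (115, 99, 166); #d7f4a6 → (215, 244, 166).
R = 115 + 0.1964 × (215 − 115) = 134.64 → 135
G = 99 + 0.1964 × (244 − 99) = 127.478 → 127
B = 166 + 0.1964 × (166 − 166) = 166 → 166

(135, 127, 166)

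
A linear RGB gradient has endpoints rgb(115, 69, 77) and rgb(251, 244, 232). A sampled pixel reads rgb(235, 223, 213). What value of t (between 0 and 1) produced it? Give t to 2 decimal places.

0.88

Invert the lerp on the G channel (largest span, 175): t = (223 − 69) / (244 − 69) = 154/175 = 0.88.
Check on R: (235 − 115)/(251 − 115) = 0.8824 ✓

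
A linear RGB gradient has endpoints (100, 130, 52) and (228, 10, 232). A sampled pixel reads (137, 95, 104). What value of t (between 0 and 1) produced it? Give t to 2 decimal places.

Invert the lerp on the B channel (largest span, 180): t = (104 − 52) / (232 − 52) = 52/180 = 0.28889.
Check on R: (137 − 100)/(228 − 100) = 0.2891 ✓

0.29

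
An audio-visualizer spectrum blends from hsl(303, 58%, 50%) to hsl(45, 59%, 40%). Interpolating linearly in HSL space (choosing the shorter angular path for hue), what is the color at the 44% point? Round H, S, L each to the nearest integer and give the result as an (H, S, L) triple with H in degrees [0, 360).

(348, 58, 46)

Hue: 45 − 303 = -258°, but |-258| > 180 so the shorter arc goes the other way: Δh = -258 + 360 = 102°.
H = 303 + 0.44 × (102) = 347.88 → 348°
S = 58 + 0.44 × (59 − 58) = 58.44 → 58%
L = 50 + 0.44 × (40 − 50) = 45.6 → 46%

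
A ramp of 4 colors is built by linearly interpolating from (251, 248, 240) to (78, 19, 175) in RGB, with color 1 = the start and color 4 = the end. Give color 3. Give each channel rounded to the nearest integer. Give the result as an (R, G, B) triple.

With 4 swatches and endpoints inclusive, swatch 3 sits at t = (3 − 1)/(4 − 1) = 2/3 ≈ 0.6667.
R = 251 + 0.6667 × (78 − 251) = 135.661 → 136
G = 248 + 0.6667 × (19 − 248) = 95.326 → 95
B = 240 + 0.6667 × (175 − 240) = 196.665 → 197

(136, 95, 197)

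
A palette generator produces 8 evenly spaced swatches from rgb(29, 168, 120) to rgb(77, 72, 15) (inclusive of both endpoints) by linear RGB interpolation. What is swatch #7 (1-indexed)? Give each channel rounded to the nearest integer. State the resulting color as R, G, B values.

(70, 86, 30)

With 8 swatches and endpoints inclusive, swatch 7 sits at t = (7 − 1)/(8 − 1) = 6/7 ≈ 0.8571.
R = 29 + 0.8571 × (77 − 29) = 70.141 → 70
G = 168 + 0.8571 × (72 − 168) = 85.718 → 86
B = 120 + 0.8571 × (15 − 120) = 30.005 → 30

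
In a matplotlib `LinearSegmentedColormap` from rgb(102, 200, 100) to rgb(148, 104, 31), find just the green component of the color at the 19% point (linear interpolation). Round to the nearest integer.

G = 200 + 0.19 × (104 − 200) = 181.76 → 182

182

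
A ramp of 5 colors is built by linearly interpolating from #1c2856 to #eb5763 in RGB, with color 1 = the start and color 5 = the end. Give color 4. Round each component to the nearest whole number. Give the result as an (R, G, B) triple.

With 5 swatches and endpoints inclusive, swatch 4 sits at t = (4 − 1)/(5 − 1) = 3/4 ≈ 0.75.
#1c2856 → (28, 40, 86); #eb5763 → (235, 87, 99).
R = 28 + 0.75 × (235 − 28) = 183.25 → 183
G = 40 + 0.75 × (87 − 40) = 75.25 → 75
B = 86 + 0.75 × (99 − 86) = 95.75 → 96

(183, 75, 96)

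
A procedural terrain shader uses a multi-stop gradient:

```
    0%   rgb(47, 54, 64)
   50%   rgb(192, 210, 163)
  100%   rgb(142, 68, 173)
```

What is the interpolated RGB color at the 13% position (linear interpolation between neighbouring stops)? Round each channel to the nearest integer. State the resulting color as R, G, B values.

13% lies between the 0% and 50% stops, so the local fraction is t = (13 − 0)/(50 − 0) = 13/50 ≈ 0.26.
R = 47 + 0.26 × (192 − 47) = 84.7 → 85
G = 54 + 0.26 × (210 − 54) = 94.56 → 95
B = 64 + 0.26 × (163 − 64) = 89.74 → 90

(85, 95, 90)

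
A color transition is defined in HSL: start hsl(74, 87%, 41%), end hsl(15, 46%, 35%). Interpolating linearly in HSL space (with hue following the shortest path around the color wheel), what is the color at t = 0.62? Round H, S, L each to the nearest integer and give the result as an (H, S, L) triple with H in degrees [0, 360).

(37, 62, 37)

Hue arc: Δh = 15 − 74 = -59° (|Δh| ≤ 180, already the shorter path).
H = 74 + 0.62 × (-59) = 37.42 → 37°
S = 87 + 0.62 × (46 − 87) = 61.58 → 62%
L = 41 + 0.62 × (35 − 41) = 37.28 → 37%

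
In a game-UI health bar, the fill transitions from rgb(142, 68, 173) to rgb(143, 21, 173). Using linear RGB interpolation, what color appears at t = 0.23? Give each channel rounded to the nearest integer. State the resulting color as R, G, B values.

R = 142 + 0.23 × (143 − 142) = 142 + 0.23 × 1 = 142.23 → 142
G = 68 + 0.23 × (21 − 68) = 68 + 0.23 × -47 = 57.19 → 57
B = 173 + 0.23 × (173 − 173) = 173 + 0.23 × 0 = 173 → 173

(142, 57, 173)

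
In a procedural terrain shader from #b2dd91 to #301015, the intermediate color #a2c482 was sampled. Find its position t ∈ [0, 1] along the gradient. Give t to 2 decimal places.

0.12

Invert the lerp on the G channel (largest span, 205): t = (196 − 221) / (16 − 221) = -25/-205 = 0.12195.
Check on R: (162 − 178)/(48 − 178) = 0.1231 ✓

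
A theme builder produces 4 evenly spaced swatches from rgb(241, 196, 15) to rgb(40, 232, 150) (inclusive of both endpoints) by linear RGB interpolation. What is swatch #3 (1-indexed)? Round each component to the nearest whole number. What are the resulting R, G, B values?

(107, 220, 105)

With 4 swatches and endpoints inclusive, swatch 3 sits at t = (3 − 1)/(4 − 1) = 2/3 ≈ 0.6667.
R = 241 + 0.6667 × (40 − 241) = 106.993 → 107
G = 196 + 0.6667 × (232 − 196) = 220.001 → 220
B = 15 + 0.6667 × (150 − 15) = 105.004 → 105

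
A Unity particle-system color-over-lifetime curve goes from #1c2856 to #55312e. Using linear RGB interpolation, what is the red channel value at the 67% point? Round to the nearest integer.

66

R₁ = 28 (from #1c2856), R₂ = 85 (from #55312e).
R = 28 + 0.67 × (85 − 28) = 66.19 → 66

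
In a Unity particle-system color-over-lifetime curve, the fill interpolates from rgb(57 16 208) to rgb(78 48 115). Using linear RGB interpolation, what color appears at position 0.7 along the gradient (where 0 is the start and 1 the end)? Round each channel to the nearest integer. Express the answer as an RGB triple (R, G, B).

(72, 38, 143)

R = 57 + 0.7 × (78 − 57) = 57 + 0.7 × 21 = 71.7 → 72
G = 16 + 0.7 × (48 − 16) = 16 + 0.7 × 32 = 38.4 → 38
B = 208 + 0.7 × (115 − 208) = 208 + 0.7 × -93 = 142.9 → 143
So the blended color is (72, 38, 143), about #48268f.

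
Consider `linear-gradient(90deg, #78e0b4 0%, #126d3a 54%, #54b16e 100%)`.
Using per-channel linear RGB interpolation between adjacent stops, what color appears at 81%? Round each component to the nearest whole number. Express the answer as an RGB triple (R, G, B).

(57, 149, 89)

81% lies between the 54% and 100% stops, so the local fraction is t = (81 − 54)/(100 − 54) = 27/46 ≈ 0.587.
#126d3a → (18, 109, 58); #54b16e → (84, 177, 110).
R = 18 + 0.587 × (84 − 18) = 56.742 → 57
G = 109 + 0.587 × (177 − 109) = 148.916 → 149
B = 58 + 0.587 × (110 − 58) = 88.524 → 89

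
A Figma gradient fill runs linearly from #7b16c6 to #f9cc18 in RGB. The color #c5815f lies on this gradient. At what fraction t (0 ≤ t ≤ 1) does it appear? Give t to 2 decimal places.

0.59

Invert the lerp on the G channel (largest span, 182): t = (129 − 22) / (204 − 22) = 107/182 = 0.58791.
Check on R: (197 − 123)/(249 − 123) = 0.5873 ✓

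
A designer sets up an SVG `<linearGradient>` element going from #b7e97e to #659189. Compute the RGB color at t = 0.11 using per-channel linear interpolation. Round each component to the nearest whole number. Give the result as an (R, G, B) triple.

#b7e97e → (183, 233, 126); #659189 → (101, 145, 137).
R = 183 + 0.11 × (101 − 183) = 183 + 0.11 × -82 = 173.98 → 174
G = 233 + 0.11 × (145 − 233) = 233 + 0.11 × -88 = 223.32 → 223
B = 126 + 0.11 × (137 − 126) = 126 + 0.11 × 11 = 127.21 → 127

(174, 223, 127)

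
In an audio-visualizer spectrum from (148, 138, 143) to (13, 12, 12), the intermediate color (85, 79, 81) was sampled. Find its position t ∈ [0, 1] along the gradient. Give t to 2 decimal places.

0.47

Invert the lerp on the R channel (largest span, 135): t = (85 − 148) / (13 − 148) = -63/-135 = 0.46667.
Check on G: (79 − 138)/(12 − 138) = 0.4683 ✓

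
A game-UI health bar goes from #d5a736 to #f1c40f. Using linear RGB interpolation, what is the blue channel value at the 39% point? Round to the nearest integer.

39

B₁ = 54 (from #d5a736), B₂ = 15 (from #f1c40f).
B = 54 + 0.39 × (15 − 54) = 38.79 → 39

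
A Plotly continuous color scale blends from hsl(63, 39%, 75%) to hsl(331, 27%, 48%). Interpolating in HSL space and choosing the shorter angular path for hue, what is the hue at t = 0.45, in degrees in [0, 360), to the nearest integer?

Hue: 331 − 63 = 268°, but |268| > 180 so the shorter arc goes the other way: Δh = 268 − 360 = -92°.
H = 63 + 0.45 × (-92) = 21.6 → 22°

22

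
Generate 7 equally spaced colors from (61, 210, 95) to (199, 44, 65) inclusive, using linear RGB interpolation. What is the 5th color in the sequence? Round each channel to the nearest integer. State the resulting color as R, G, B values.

With 7 swatches and endpoints inclusive, swatch 5 sits at t = (5 − 1)/(7 − 1) = 4/6 ≈ 0.6667.
R = 61 + 0.6667 × (199 − 61) = 153.005 → 153
G = 210 + 0.6667 × (44 − 210) = 99.328 → 99
B = 95 + 0.6667 × (65 − 95) = 74.999 → 75

(153, 99, 75)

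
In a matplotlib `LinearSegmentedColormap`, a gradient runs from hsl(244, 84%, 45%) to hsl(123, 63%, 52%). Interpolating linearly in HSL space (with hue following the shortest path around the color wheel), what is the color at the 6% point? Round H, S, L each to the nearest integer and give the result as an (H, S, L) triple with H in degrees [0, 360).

(237, 83, 45)

Hue arc: Δh = 123 − 244 = -121° (|Δh| ≤ 180, already the shorter path).
H = 244 + 0.06 × (-121) = 236.74 → 237°
S = 84 + 0.06 × (63 − 84) = 82.74 → 83%
L = 45 + 0.06 × (52 − 45) = 45.42 → 45%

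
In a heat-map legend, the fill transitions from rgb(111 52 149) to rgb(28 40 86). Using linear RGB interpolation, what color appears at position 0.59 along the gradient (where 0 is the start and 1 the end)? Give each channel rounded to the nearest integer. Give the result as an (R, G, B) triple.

R = 111 + 0.59 × (28 − 111) = 111 + 0.59 × -83 = 62.03 → 62
G = 52 + 0.59 × (40 − 52) = 52 + 0.59 × -12 = 44.92 → 45
B = 149 + 0.59 × (86 − 149) = 149 + 0.59 × -63 = 111.83 → 112

(62, 45, 112)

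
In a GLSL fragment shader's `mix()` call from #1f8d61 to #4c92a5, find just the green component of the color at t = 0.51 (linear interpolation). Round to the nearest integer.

144

G₁ = 141 (from #1f8d61), G₂ = 146 (from #4c92a5).
G = 141 + 0.51 × (146 − 141) = 143.55 → 144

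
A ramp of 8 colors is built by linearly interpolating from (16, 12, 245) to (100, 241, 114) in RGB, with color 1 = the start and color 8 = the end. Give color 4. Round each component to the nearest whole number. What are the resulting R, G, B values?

(52, 110, 189)

With 8 swatches and endpoints inclusive, swatch 4 sits at t = (4 − 1)/(8 − 1) = 3/7 ≈ 0.4286.
R = 16 + 0.4286 × (100 − 16) = 52.002 → 52
G = 12 + 0.4286 × (241 − 12) = 110.149 → 110
B = 245 + 0.4286 × (114 − 245) = 188.853 → 189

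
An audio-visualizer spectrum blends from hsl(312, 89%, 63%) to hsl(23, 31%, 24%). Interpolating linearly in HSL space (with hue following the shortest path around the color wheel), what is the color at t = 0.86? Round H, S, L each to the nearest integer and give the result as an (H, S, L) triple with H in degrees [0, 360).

(13, 39, 29)

Hue: 23 − 312 = -289°, but |-289| > 180 so the shorter arc goes the other way: Δh = -289 + 360 = 71°.
H = 312 + 0.86 × (71) = 373.06 → 373 → 373 mod 360 = 13°
S = 89 + 0.86 × (31 − 89) = 39.12 → 39%
L = 63 + 0.86 × (24 − 63) = 29.46 → 29%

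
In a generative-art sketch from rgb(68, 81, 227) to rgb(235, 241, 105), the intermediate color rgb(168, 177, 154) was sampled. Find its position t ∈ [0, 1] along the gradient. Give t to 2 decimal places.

Invert the lerp on the R channel (largest span, 167): t = (168 − 68) / (235 − 68) = 100/167 = 0.5988.
Check on G: (177 − 81)/(241 − 81) = 0.6 ✓

0.60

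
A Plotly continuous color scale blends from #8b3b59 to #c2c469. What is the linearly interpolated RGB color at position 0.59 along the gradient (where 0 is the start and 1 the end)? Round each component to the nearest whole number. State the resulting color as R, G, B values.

(171, 140, 98)

#8b3b59 → (139, 59, 89); #c2c469 → (194, 196, 105).
R = 139 + 0.59 × (194 − 139) = 139 + 0.59 × 55 = 171.45 → 171
G = 59 + 0.59 × (196 − 59) = 59 + 0.59 × 137 = 139.83 → 140
B = 89 + 0.59 × (105 − 89) = 89 + 0.59 × 16 = 98.44 → 98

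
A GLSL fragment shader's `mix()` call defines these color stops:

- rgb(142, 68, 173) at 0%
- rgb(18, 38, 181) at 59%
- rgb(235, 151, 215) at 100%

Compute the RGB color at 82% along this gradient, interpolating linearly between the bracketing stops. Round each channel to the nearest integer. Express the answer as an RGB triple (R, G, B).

(140, 101, 200)

82% lies between the 59% and 100% stops, so the local fraction is t = (82 − 59)/(100 − 59) = 23/41 ≈ 0.561.
R = 18 + 0.561 × (235 − 18) = 139.737 → 140
G = 38 + 0.561 × (151 − 38) = 101.393 → 101
B = 181 + 0.561 × (215 − 181) = 200.074 → 200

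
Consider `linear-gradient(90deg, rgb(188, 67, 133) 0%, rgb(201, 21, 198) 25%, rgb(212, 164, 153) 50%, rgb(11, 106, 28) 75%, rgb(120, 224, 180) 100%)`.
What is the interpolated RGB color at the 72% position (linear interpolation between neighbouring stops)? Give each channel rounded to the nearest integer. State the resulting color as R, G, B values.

(35, 113, 43)

72% lies between the 50% and 75% stops, so the local fraction is t = (72 − 50)/(75 − 50) = 22/25 ≈ 0.88.
R = 212 + 0.88 × (11 − 212) = 35.12 → 35
G = 164 + 0.88 × (106 − 164) = 112.96 → 113
B = 153 + 0.88 × (28 − 153) = 43 → 43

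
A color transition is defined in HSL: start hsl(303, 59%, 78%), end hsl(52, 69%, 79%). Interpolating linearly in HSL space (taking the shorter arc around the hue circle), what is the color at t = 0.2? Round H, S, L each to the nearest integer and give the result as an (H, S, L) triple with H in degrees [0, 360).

Hue: 52 − 303 = -251°, but |-251| > 180 so the shorter arc goes the other way: Δh = -251 + 360 = 109°.
H = 303 + 0.2 × (109) = 324.8 → 325°
S = 59 + 0.2 × (69 − 59) = 61 → 61%
L = 78 + 0.2 × (79 − 78) = 78.2 → 78%

(325, 61, 78)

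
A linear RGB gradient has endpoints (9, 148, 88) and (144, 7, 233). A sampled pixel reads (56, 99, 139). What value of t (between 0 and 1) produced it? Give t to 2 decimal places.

Invert the lerp on the B channel (largest span, 145): t = (139 − 88) / (233 − 88) = 51/145 = 0.35172.
Check on R: (56 − 9)/(144 − 9) = 0.3481 ✓

0.35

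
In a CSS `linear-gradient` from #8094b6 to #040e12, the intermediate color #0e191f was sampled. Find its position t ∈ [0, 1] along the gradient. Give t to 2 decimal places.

Invert the lerp on the B channel (largest span, 164): t = (31 − 182) / (18 − 182) = -151/-164 = 0.92073.
Check on R: (14 − 128)/(4 − 128) = 0.9194 ✓

0.92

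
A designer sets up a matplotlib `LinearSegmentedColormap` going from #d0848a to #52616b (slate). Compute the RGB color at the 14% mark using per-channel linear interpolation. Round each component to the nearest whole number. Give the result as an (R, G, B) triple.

(190, 127, 134)

#d0848a → (208, 132, 138); #52616b → (82, 97, 107).
14% corresponds to t = 0.14.
R = 208 + 0.14 × (82 − 208) = 208 + 0.14 × -126 = 190.36 → 190
G = 132 + 0.14 × (97 − 132) = 132 + 0.14 × -35 = 127.1 → 127
B = 138 + 0.14 × (107 − 138) = 138 + 0.14 × -31 = 133.66 → 134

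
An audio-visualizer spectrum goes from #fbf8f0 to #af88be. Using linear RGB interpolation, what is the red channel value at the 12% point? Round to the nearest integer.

R₁ = 251 (from #fbf8f0), R₂ = 175 (from #af88be).
R = 251 + 0.12 × (175 − 251) = 241.88 → 242

242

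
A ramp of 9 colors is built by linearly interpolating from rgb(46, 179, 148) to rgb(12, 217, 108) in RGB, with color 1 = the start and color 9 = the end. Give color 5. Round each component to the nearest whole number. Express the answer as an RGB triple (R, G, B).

(29, 198, 128)

With 9 swatches and endpoints inclusive, swatch 5 sits at t = (5 − 1)/(9 − 1) = 4/8 ≈ 0.5.
R = 46 + 0.5 × (12 − 46) = 29 → 29
G = 179 + 0.5 × (217 − 179) = 198 → 198
B = 148 + 0.5 × (108 − 148) = 128 → 128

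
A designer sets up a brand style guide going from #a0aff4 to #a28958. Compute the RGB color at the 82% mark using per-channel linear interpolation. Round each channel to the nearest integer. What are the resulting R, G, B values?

#a0aff4 → (160, 175, 244); #a28958 → (162, 137, 88).
82% corresponds to t = 0.82.
R = 160 + 0.82 × (162 − 160) = 160 + 0.82 × 2 = 161.64 → 162
G = 175 + 0.82 × (137 − 175) = 175 + 0.82 × -38 = 143.84 → 144
B = 244 + 0.82 × (88 − 244) = 244 + 0.82 × -156 = 116.08 → 116
So the blended color is (162, 144, 116), about #a29074.

(162, 144, 116)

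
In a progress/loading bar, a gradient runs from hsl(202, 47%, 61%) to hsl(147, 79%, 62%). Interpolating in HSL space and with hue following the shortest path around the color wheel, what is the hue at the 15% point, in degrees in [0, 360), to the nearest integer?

Hue arc: Δh = 147 − 202 = -55° (|Δh| ≤ 180, already the shorter path).
H = 202 + 0.15 × (-55) = 193.75 → 194°

194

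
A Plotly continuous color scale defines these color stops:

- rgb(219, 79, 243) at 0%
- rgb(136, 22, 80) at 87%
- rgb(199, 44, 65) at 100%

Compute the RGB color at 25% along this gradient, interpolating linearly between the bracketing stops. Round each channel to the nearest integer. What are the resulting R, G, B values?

25% lies between the 0% and 87% stops, so the local fraction is t = (25 − 0)/(87 − 0) = 25/87 ≈ 0.2874.
R = 219 + 0.2874 × (136 − 219) = 195.146 → 195
G = 79 + 0.2874 × (22 − 79) = 62.618 → 63
B = 243 + 0.2874 × (80 − 243) = 196.154 → 196

(195, 63, 196)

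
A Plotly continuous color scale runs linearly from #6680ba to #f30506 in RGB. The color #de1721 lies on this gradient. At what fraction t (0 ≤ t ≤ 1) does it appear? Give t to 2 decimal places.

Invert the lerp on the B channel (largest span, 180): t = (33 − 186) / (6 − 186) = -153/-180 = 0.85.
Check on R: (222 − 102)/(243 − 102) = 0.8511 ✓

0.85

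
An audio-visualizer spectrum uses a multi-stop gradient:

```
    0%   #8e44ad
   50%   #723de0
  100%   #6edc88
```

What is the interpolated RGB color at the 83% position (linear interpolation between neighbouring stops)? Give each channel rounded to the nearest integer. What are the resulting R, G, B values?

(111, 166, 166)

83% lies between the 50% and 100% stops, so the local fraction is t = (83 − 50)/(100 − 50) = 33/50 ≈ 0.66.
#723de0 → (114, 61, 224); #6edc88 → (110, 220, 136).
R = 114 + 0.66 × (110 − 114) = 111.36 → 111
G = 61 + 0.66 × (220 − 61) = 165.94 → 166
B = 224 + 0.66 × (136 − 224) = 165.92 → 166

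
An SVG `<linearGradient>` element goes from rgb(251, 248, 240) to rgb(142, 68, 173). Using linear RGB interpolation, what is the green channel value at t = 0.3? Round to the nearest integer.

194

G = 248 + 0.3 × (68 − 248) = 194 → 194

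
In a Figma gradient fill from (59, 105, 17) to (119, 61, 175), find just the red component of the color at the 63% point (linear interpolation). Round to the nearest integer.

R = 59 + 0.63 × (119 − 59) = 96.8 → 97

97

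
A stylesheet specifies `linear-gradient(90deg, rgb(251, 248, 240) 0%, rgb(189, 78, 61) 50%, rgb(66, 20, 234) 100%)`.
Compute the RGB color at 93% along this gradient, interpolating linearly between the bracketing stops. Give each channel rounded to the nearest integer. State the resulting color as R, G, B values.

93% lies between the 50% and 100% stops, so the local fraction is t = (93 − 50)/(100 − 50) = 43/50 ≈ 0.86.
R = 189 + 0.86 × (66 − 189) = 83.22 → 83
G = 78 + 0.86 × (20 − 78) = 28.12 → 28
B = 61 + 0.86 × (234 − 61) = 209.78 → 210

(83, 28, 210)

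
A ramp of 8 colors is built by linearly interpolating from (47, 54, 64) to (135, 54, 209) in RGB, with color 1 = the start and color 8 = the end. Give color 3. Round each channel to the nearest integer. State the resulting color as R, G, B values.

With 8 swatches and endpoints inclusive, swatch 3 sits at t = (3 − 1)/(8 − 1) = 2/7 ≈ 0.2857.
R = 47 + 0.2857 × (135 − 47) = 72.142 → 72
G = 54 + 0.2857 × (54 − 54) = 54 → 54
B = 64 + 0.2857 × (209 − 64) = 105.427 → 105

(72, 54, 105)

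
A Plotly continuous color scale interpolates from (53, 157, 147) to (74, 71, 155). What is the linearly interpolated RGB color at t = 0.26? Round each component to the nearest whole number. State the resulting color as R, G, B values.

(58, 135, 149)

R = 53 + 0.26 × (74 − 53) = 53 + 0.26 × 21 = 58.46 → 58
G = 157 + 0.26 × (71 − 157) = 157 + 0.26 × -86 = 134.64 → 135
B = 147 + 0.26 × (155 − 147) = 147 + 0.26 × 8 = 149.08 → 149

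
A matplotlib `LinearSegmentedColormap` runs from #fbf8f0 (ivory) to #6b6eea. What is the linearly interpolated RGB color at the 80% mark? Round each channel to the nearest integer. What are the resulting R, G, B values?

#fbf8f0 → (251, 248, 240); #6b6eea → (107, 110, 234).
80% corresponds to t = 0.8.
R = 251 + 0.8 × (107 − 251) = 251 + 0.8 × -144 = 135.8 → 136
G = 248 + 0.8 × (110 − 248) = 248 + 0.8 × -138 = 137.6 → 138
B = 240 + 0.8 × (234 − 240) = 240 + 0.8 × -6 = 235.2 → 235
So the blended color is (136, 138, 235), about #888aeb.

(136, 138, 235)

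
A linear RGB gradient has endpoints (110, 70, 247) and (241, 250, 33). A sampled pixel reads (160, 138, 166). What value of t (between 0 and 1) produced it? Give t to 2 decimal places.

Invert the lerp on the B channel (largest span, 214): t = (166 − 247) / (33 − 247) = -81/-214 = 0.3785.
Check on R: (160 − 110)/(241 − 110) = 0.3817 ✓

0.38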